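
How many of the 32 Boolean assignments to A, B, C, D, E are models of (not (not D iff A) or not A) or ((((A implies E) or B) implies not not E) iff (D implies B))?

30

Initial set: {((not (not D iff A) or not A) or ((((A implies E) or B) implies not not E) iff (D implies B)))}.
((not (not D iff A) or not A) or ((((A implies E) or B) implies not not E) iff (D implies B))): β-rule — branch into (not (not D iff A) or not A)  //  ((((A implies E) or B) implies not not E) iff (D implies B)).
  branch 1 (add (not (not D iff A) or not A)):
    (not (not D iff A) or not A): β-rule — branch into not (not D iff A)  //  not A.
      branch 1.1 (add not (not D iff A)):
        not (not D iff A): β-rule — branch into not D, not A  //  not not D, A.
          branch 1.1.1 (add not D, not A):
            ○ open, literals {A=false, D=false}.
          branch 1.1.2 (add not not D, A):
            ○ open, literals {A=true, D=true}.
      branch 1.2 (add not A):
        ○ open, literals {A=false}.
  branch 2 (add ((((A implies E) or B) implies not not E) iff (D implies B))):
    ((((A implies E) or B) implies not not E) iff (D implies B)): β-rule — branch into (((A implies E) or B) implies not not E), (D implies B)  //  not (((A implies E) or B) implies not not E), not (D implies B).
      branch 2.1 (add (((A implies E) or B) implies not not E), (D implies B)):
        (((A implies E) or B) implies not not E): β-rule — branch into not ((A implies E) or B)  //  not not E.
          branch 2.1.1 (add not ((A implies E) or B)):
            not ((A implies E) or B): α-rule — add not (A implies E), not B.
            not (A implies E): α-rule — add A, not E.
            (D implies B): β-rule — branch into not D  //  B.
              branch 2.1.1.1 (add not D):
                ○ open, literals {A=true, B=false, D=false, E=false}.
              branch 2.1.1.2 (add B):
                × closes — contains both B and not B.
          branch 2.1.2 (add not not E):
            not not E: drop double negation, giving E.
            (D implies B): β-rule — branch into not D  //  B.
              branch 2.1.2.1 (add not D):
                ○ open, literals {D=false, E=true}.
              branch 2.1.2.2 (add B):
                ○ open, literals {B=true, E=true}.
      branch 2.2 (add not (((A implies E) or B) implies not not E), not (D implies B)):
        not (((A implies E) or B) implies not not E): α-rule — add ((A implies E) or B), not not not E.
        not (D implies B): α-rule — add D, not B.
        not not not E: drop double negation, giving not E.
        ((A implies E) or B): β-rule — branch into (A implies E)  //  B.
          branch 2.2.1 (add (A implies E)):
            (A implies E): β-rule — branch into not A  //  E.
              branch 2.2.1.1 (add not A):
                ○ open, literals {A=false, B=false, D=true, E=false}.
              branch 2.2.1.2 (add E):
                × closes — contains both E and not E.
          branch 2.2.2 (add B):
            × closes — contains both B and not B.
3 branches closed, 7 open.
Each open branch fixes some atoms; the unmentioned ones are free. Counting distinct full assignments: branch {A=false, D=false} (B, C, E) contributes 8 new; branch {A=true, D=true} (B, C, E) contributes 8 new; branch {A=false} (B, C, D, E) contributes 8 new; branch {A=true, B=false, D=false, E=false} (C) contributes 2 new; branch {D=false, E=true} (A, B, C) contributes 4 new; branch {B=true, E=true} (A, C, D) contributes 0 new; branch {A=false, B=false, D=true, E=false} (C) contributes 0 new. Total: 30.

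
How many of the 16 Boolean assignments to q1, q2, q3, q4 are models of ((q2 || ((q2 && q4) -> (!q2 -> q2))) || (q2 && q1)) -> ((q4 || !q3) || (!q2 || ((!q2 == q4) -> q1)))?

Initial set: {T (((q2 || ((q2 && q4) -> (!q2 -> q2))) || (q2 && q1)) -> ((q4 || !q3) || (!q2 || ((!q2 == q4) -> q1))))}.
T (((q2 || ((q2 && q4) -> (!q2 -> q2))) || (q2 && q1)) -> ((q4 || !q3) || (!q2 || ((!q2 == q4) -> q1)))): β-rule — branch into F ((q2 || ((q2 && q4) -> (!q2 -> q2))) || (q2 && q1))  //  T ((q4 || !q3) || (!q2 || ((!q2 == q4) -> q1))).
  branch 1 (add F ((q2 || ((q2 && q4) -> (!q2 -> q2))) || (q2 && q1))):
    F ((q2 || ((q2 && q4) -> (!q2 -> q2))) || (q2 && q1)): α-rule — add F (q2 || ((q2 && q4) -> (!q2 -> q2))), F (q2 && q1).
    F (q2 || ((q2 && q4) -> (!q2 -> q2))): α-rule — add F q2, F ((q2 && q4) -> (!q2 -> q2)).
    F ((q2 && q4) -> (!q2 -> q2)): α-rule — add T (q2 && q4), F (!q2 -> q2).
    T (q2 && q4): α-rule — add T q2, T q4.
    × closes — contains both q2 and !q2.
  branch 2 (add T ((q4 || !q3) || (!q2 || ((!q2 == q4) -> q1)))):
    T ((q4 || !q3) || (!q2 || ((!q2 == q4) -> q1))): β-rule — branch into T (q4 || !q3)  //  T (!q2 || ((!q2 == q4) -> q1)).
      branch 2.1 (add T (q4 || !q3)):
        T (q4 || !q3): β-rule — branch into T q4  //  T !q3.
          branch 2.1.1 (add T q4):
            ○ open, literals {q4=1}.
          branch 2.1.2 (add T !q3):
            ○ open, literals {q3=0}.
      branch 2.2 (add T (!q2 || ((!q2 == q4) -> q1))):
        T (!q2 || ((!q2 == q4) -> q1)): β-rule — branch into T !q2  //  T ((!q2 == q4) -> q1).
          branch 2.2.1 (add T !q2):
            ○ open, literals {q2=0}.
          branch 2.2.2 (add T ((!q2 == q4) -> q1)):
            T ((!q2 == q4) -> q1): β-rule — branch into F (!q2 == q4)  //  T q1.
              branch 2.2.2.1 (add F (!q2 == q4)):
                F (!q2 == q4): β-rule — branch into T !q2, F q4  //  F !q2, T q4.
                  branch 2.2.2.1.1 (add T !q2, F q4):
                    ○ open, literals {q2=0, q4=0}.
                  branch 2.2.2.1.2 (add F !q2, T q4):
                    ○ open, literals {q2=1, q4=1}.
              branch 2.2.2.2 (add T q1):
                ○ open, literals {q1=1}.
1 branch closed, 6 open.
Each open branch fixes some atoms; the unmentioned ones are free. Counting distinct full assignments: branch {q4=1} (q1, q2, q3) contributes 8 new; branch {q3=0} (q1, q2, q4) contributes 4 new; branch {q2=0} (q1, q3, q4) contributes 2 new; branch {q2=0, q4=0} (q1, q3) contributes 0 new; branch {q2=1, q4=1} (q1, q3) contributes 0 new; branch {q1=1} (q2, q3, q4) contributes 1 new. Total: 15.

15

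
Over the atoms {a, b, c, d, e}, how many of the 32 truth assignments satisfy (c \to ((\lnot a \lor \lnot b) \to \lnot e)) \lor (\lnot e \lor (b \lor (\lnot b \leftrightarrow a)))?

30

Initial set: {T ((c \to ((\lnot a \lor \lnot b) \to \lnot e)) \lor (\lnot e \lor (b \lor (\lnot b \leftrightarrow a))))}.
T ((c \to ((\lnot a \lor \lnot b) \to \lnot e)) \lor (\lnot e \lor (b \lor (\lnot b \leftrightarrow a)))): β-rule — branch into T (c \to ((\lnot a \lor \lnot b) \to \lnot e))  //  T (\lnot e \lor (b \lor (\lnot b \leftrightarrow a))).
  branch 1 (add T (c \to ((\lnot a \lor \lnot b) \to \lnot e))):
    T (c \to ((\lnot a \lor \lnot b) \to \lnot e)): β-rule — branch into F c  //  T ((\lnot a \lor \lnot b) \to \lnot e).
      branch 1.1 (add F c):
        ○ open, literals {c=F}.
      branch 1.2 (add T ((\lnot a \lor \lnot b) \to \lnot e)):
        T ((\lnot a \lor \lnot b) \to \lnot e): β-rule — branch into F (\lnot a \lor \lnot b)  //  T \lnot e.
          branch 1.2.1 (add F (\lnot a \lor \lnot b)):
            F (\lnot a \lor \lnot b): α-rule — add F \lnot a, F \lnot b.
            ○ open, literals {a=T, b=T}.
          branch 1.2.2 (add T \lnot e):
            ○ open, literals {e=F}.
  branch 2 (add T (\lnot e \lor (b \lor (\lnot b \leftrightarrow a)))):
    T (\lnot e \lor (b \lor (\lnot b \leftrightarrow a))): β-rule — branch into T \lnot e  //  T (b \lor (\lnot b \leftrightarrow a)).
      branch 2.1 (add T \lnot e):
        ○ open, literals {e=F}.
      branch 2.2 (add T (b \lor (\lnot b \leftrightarrow a))):
        T (b \lor (\lnot b \leftrightarrow a)): β-rule — branch into T b  //  T (\lnot b \leftrightarrow a).
          branch 2.2.1 (add T b):
            ○ open, literals {b=T}.
          branch 2.2.2 (add T (\lnot b \leftrightarrow a)):
            T (\lnot b \leftrightarrow a): β-rule — branch into T \lnot b, T a  //  F \lnot b, F a.
              branch 2.2.2.1 (add T \lnot b, T a):
                ○ open, literals {a=T, b=F}.
              branch 2.2.2.2 (add F \lnot b, F a):
                ○ open, literals {a=F, b=T}.
0 branches closed, 7 open.
Each open branch fixes some atoms; the unmentioned ones are free. Counting distinct full assignments: branch {c=F} (a, b, d, e) contributes 16 new; branch {a=T, b=T} (c, d, e) contributes 4 new; branch {e=F} (a, b, c, d) contributes 6 new; branch {e=F} (a, b, c, d) contributes 0 new; branch {b=T} (a, c, d, e) contributes 2 new; branch {a=T, b=F} (c, d, e) contributes 2 new; branch {a=F, b=T} (c, d, e) contributes 0 new. Total: 30.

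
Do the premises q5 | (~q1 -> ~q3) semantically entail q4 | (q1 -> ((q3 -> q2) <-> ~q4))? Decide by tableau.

No

Initial set: {T (q5 | (~q1 -> ~q3)); F (q4 | (q1 -> ((q3 -> q2) <-> ~q4)))}.
F (q4 | (q1 -> ((q3 -> q2) <-> ~q4))): α-rule — add F q4, F (q1 -> ((q3 -> q2) <-> ~q4)).
F (q1 -> ((q3 -> q2) <-> ~q4)): α-rule — add T q1, F ((q3 -> q2) <-> ~q4).
T (q5 | (~q1 -> ~q3)): β-rule — branch into T q5  //  T (~q1 -> ~q3).
  branch 1 (add T q5):
    F ((q3 -> q2) <-> ~q4): β-rule — branch into T (q3 -> q2), F ~q4  //  F (q3 -> q2), T ~q4.
      branch 1.1 (add T (q3 -> q2), F ~q4):
        × closes — contains both q4 and ~q4.
      branch 1.2 (add F (q3 -> q2), T ~q4):
        F (q3 -> q2): α-rule — add T q3, F q2.
        ○ open, literals {q1=T, q2=F, q3=T, q4=F, q5=T}.
  branch 2 (add T (~q1 -> ~q3)):
    F ((q3 -> q2) <-> ~q4): β-rule — branch into T (q3 -> q2), F ~q4  //  F (q3 -> q2), T ~q4.
      branch 2.1 (add T (q3 -> q2), F ~q4):
        × closes — contains both q4 and ~q4.
      branch 2.2 (add F (q3 -> q2), T ~q4):
        F (q3 -> q2): α-rule — add T q3, F q2.
        T (~q1 -> ~q3): β-rule — branch into F ~q1  //  T ~q3.
          branch 2.2.1 (add F ~q1):
            ○ open, literals {q1=T, q2=F, q3=T, q4=F}.
          branch 2.2.2 (add T ~q3):
            × closes — contains both q3 and ~q3.
3 branches closed, 2 open.
An open branch gives a countermodel: q1=T, q2=F, q3=T, q4=F, q5=T (unmentioned atoms arbitrary); the premises hold there but the conclusion fails.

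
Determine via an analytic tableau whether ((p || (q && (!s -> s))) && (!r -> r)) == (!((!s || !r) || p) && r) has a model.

Initial set: {(((p || (q && (!s -> s))) && (!r -> r)) == (!((!s || !r) || p) && r))}.
(((p || (q && (!s -> s))) && (!r -> r)) == (!((!s || !r) || p) && r)): β-rule — branch into ((p || (q && (!s -> s))) && (!r -> r)), (!((!s || !r) || p) && r)  //  !((p || (q && (!s -> s))) && (!r -> r)), !(!((!s || !r) || p) && r).
  branch 1 (add ((p || (q && (!s -> s))) && (!r -> r)), (!((!s || !r) || p) && r)):
    ((p || (q && (!s -> s))) && (!r -> r)): α-rule — add (p || (q && (!s -> s))), (!r -> r).
    (!((!s || !r) || p) && r): α-rule — add !((!s || !r) || p), r.
    !((!s || !r) || p): α-rule — add !(!s || !r), !p.
    !(!s || !r): α-rule — add !!s, !!r.
    (p || (q && (!s -> s))): β-rule — branch into p  //  (q && (!s -> s)).
      branch 1.1 (add p):
        × closes — contains both p and !p.
      branch 1.2 (add (q && (!s -> s))):
        (q && (!s -> s)): α-rule — add q, (!s -> s).
        (!r -> r): β-rule — branch into !!r  //  r.
          branch 1.2.1 (add !!r):
            (!s -> s): β-rule — branch into !!s  //  s.
              branch 1.2.1.1 (add !!s):
                ○ open, literals {p=0, q=1, r=1, s=1}.
              branch 1.2.1.2 (add s):
                ○ open, literals {p=0, q=1, r=1, s=1}.
          branch 1.2.2 (add r):
            (!s -> s): β-rule — branch into !!s  //  s.
              branch 1.2.2.1 (add !!s):
                ○ open, literals {p=0, q=1, r=1, s=1}.
              branch 1.2.2.2 (add s):
                ○ open, literals {p=0, q=1, r=1, s=1}.
  branch 2 (add !((p || (q && (!s -> s))) && (!r -> r)), !(!((!s || !r) || p) && r)):
    !((p || (q && (!s -> s))) && (!r -> r)): β-rule — branch into !(p || (q && (!s -> s)))  //  !(!r -> r).
      branch 2.1 (add !(p || (q && (!s -> s)))):
        !(p || (q && (!s -> s))): α-rule — add !p, !(q && (!s -> s)).
        !(!((!s || !r) || p) && r): β-rule — branch into !!((!s || !r) || p)  //  !r.
          branch 2.1.1 (add !!((!s || !r) || p)):
            !(q && (!s -> s)): β-rule — branch into !q  //  !(!s -> s).
              branch 2.1.1.1 (add !q):
                !!((!s || !r) || p): β-rule — branch into (!s || !r)  //  p.
                  branch 2.1.1.1.1 (add (!s || !r)):
                    (!s || !r): β-rule — branch into !s  //  !r.
                      branch 2.1.1.1.1.1 (add !s):
                        ○ open, literals {p=0, q=0, s=0}.
                      branch 2.1.1.1.1.2 (add !r):
                        ○ open, literals {p=0, q=0, r=0}.
                  branch 2.1.1.1.2 (add p):
                    × closes — contains both p and !p.
              branch 2.1.1.2 (add !(!s -> s)):
                !(!s -> s): α-rule — add !s, !s.
                !!((!s || !r) || p): β-rule — branch into (!s || !r)  //  p.
                  branch 2.1.1.2.1 (add (!s || !r)):
                    (!s || !r): β-rule — branch into !s  //  !r.
                      branch 2.1.1.2.1.1 (add !s):
                        ○ open, literals {p=0, s=0}.
                      branch 2.1.1.2.1.2 (add !r):
                        ○ open, literals {p=0, r=0, s=0}.
                  branch 2.1.1.2.2 (add p):
                    × closes — contains both p and !p.
          branch 2.1.2 (add !r):
            !(q && (!s -> s)): β-rule — branch into !q  //  !(!s -> s).
              branch 2.1.2.1 (add !q):
                ○ open, literals {p=0, q=0, r=0}.
              branch 2.1.2.2 (add !(!s -> s)):
                !(!s -> s): α-rule — add !s, !s.
                ○ open, literals {p=0, r=0, s=0}.
      branch 2.2 (add !(!r -> r)):
        !(!r -> r): α-rule — add !r, !r.
        !(!((!s || !r) || p) && r): β-rule — branch into !!((!s || !r) || p)  //  !r.
          branch 2.2.1 (add !!((!s || !r) || p)):
            !!((!s || !r) || p): β-rule — branch into (!s || !r)  //  p.
              branch 2.2.1.1 (add (!s || !r)):
                (!s || !r): β-rule — branch into !s  //  !r.
                  branch 2.2.1.1.1 (add !s):
                    ○ open, literals {r=0, s=0}.
                  branch 2.2.1.1.2 (add !r):
                    ○ open, literals {r=0}.
              branch 2.2.1.2 (add p):
                ○ open, literals {p=1, r=0}.
          branch 2.2.2 (add !r):
            ○ open, literals {r=0}.
3 branches closed, 14 open.
An open branch gives a satisfying assignment: p=0, q=1, r=1, s=1.

Satisfiable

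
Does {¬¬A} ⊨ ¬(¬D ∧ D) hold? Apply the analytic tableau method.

Initial set: {T ¬¬A; F ¬(¬D ∧ D)}.
T ¬¬A: drop double negation, giving T A.
F ¬(¬D ∧ D): α-rule — add T ¬D, T D.
× closes — contains both D and ¬D.
All 1 branch closes.
Every branch closed, so the premises entail the conclusion.

Yes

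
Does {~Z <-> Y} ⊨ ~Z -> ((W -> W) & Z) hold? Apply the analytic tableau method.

No

Initial set: {(~Z <-> Y); ~(~Z -> ((W -> W) & Z))}.
~(~Z -> ((W -> W) & Z)): α-rule — add ~Z, ~((W -> W) & Z).
(~Z <-> Y): β-rule — branch into ~Z, Y  //  ~~Z, ~Y.
  branch 1 (add ~Z, Y):
    ~((W -> W) & Z): β-rule — branch into ~(W -> W)  //  ~Z.
      branch 1.1 (add ~(W -> W)):
        ~(W -> W): α-rule — add W, ~W.
        × closes — contains both W and ~W.
      branch 1.2 (add ~Z):
        ○ open, literals {Y=true, Z=false}.
  branch 2 (add ~~Z, ~Y):
    × closes — contains both Z and ~Z.
2 branches closed, 1 open.
An open branch gives a countermodel: Y=true, Z=false (unmentioned atoms arbitrary); the premises hold there but the conclusion fails.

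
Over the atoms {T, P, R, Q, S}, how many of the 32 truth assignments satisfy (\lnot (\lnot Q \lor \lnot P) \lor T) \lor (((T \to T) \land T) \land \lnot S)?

Initial set: {((\lnot (\lnot Q \lor \lnot P) \lor T) \lor (((T \to T) \land T) \land \lnot S))}.
((\lnot (\lnot Q \lor \lnot P) \lor T) \lor (((T \to T) \land T) \land \lnot S)): β-rule — branch into (\lnot (\lnot Q \lor \lnot P) \lor T)  //  (((T \to T) \land T) \land \lnot S).
  branch 1 (add (\lnot (\lnot Q \lor \lnot P) \lor T)):
    (\lnot (\lnot Q \lor \lnot P) \lor T): β-rule — branch into \lnot (\lnot Q \lor \lnot P)  //  T.
      branch 1.1 (add \lnot (\lnot Q \lor \lnot P)):
        \lnot (\lnot Q \lor \lnot P): α-rule — add \lnot \lnot Q, \lnot \lnot P.
        ○ open, literals {P=T, Q=T}.
      branch 1.2 (add T):
        ○ open, literals {T=T}.
  branch 2 (add (((T \to T) \land T) \land \lnot S)):
    (((T \to T) \land T) \land \lnot S): α-rule — add ((T \to T) \land T), \lnot S.
    ((T \to T) \land T): α-rule — add (T \to T), T.
    (T \to T): β-rule — branch into \lnot T  //  T.
      branch 2.1 (add \lnot T):
        × closes — contains both T and \lnot T.
      branch 2.2 (add T):
        ○ open, literals {S=F, T=T}.
1 branch closed, 3 open.
Each open branch fixes some atoms; the unmentioned ones are free. Counting distinct full assignments: branch {P=T, Q=T} (T, R, S) contributes 8 new; branch {T=T} (P, R, Q, S) contributes 12 new; branch {S=F, T=T} (P, R, Q) contributes 0 new. Total: 20.

20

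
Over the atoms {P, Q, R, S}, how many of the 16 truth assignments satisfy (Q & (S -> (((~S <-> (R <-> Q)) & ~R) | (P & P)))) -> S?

12

Initial set: {T ((Q & (S -> (((~S <-> (R <-> Q)) & ~R) | (P & P)))) -> S)}.
T ((Q & (S -> (((~S <-> (R <-> Q)) & ~R) | (P & P)))) -> S): β-rule — branch into F (Q & (S -> (((~S <-> (R <-> Q)) & ~R) | (P & P))))  //  T S.
  branch 1 (add F (Q & (S -> (((~S <-> (R <-> Q)) & ~R) | (P & P))))):
    F (Q & (S -> (((~S <-> (R <-> Q)) & ~R) | (P & P)))): β-rule — branch into F Q  //  F (S -> (((~S <-> (R <-> Q)) & ~R) | (P & P))).
      branch 1.1 (add F Q):
        ○ open, literals {Q=false}.
      branch 1.2 (add F (S -> (((~S <-> (R <-> Q)) & ~R) | (P & P)))):
        F (S -> (((~S <-> (R <-> Q)) & ~R) | (P & P))): α-rule — add T S, F (((~S <-> (R <-> Q)) & ~R) | (P & P)).
        F (((~S <-> (R <-> Q)) & ~R) | (P & P)): α-rule — add F ((~S <-> (R <-> Q)) & ~R), F (P & P).
        F ((~S <-> (R <-> Q)) & ~R): β-rule — branch into F (~S <-> (R <-> Q))  //  F ~R.
          branch 1.2.1 (add F (~S <-> (R <-> Q))):
            F (P & P): β-rule — branch into F P  //  F P.
              branch 1.2.1.1 (add F P):
                F (~S <-> (R <-> Q)): β-rule — branch into T ~S, F (R <-> Q)  //  F ~S, T (R <-> Q).
                  branch 1.2.1.1.1 (add T ~S, F (R <-> Q)):
                    × closes — contains both S and ~S.
                  branch 1.2.1.1.2 (add F ~S, T (R <-> Q)):
                    T (R <-> Q): β-rule — branch into T R, T Q  //  F R, F Q.
                      branch 1.2.1.1.2.1 (add T R, T Q):
                        ○ open, literals {P=false, Q=true, R=true, S=true}.
                      branch 1.2.1.1.2.2 (add F R, F Q):
                        ○ open, literals {P=false, Q=false, R=false, S=true}.
              branch 1.2.1.2 (add F P):
                F (~S <-> (R <-> Q)): β-rule — branch into T ~S, F (R <-> Q)  //  F ~S, T (R <-> Q).
                  branch 1.2.1.2.1 (add T ~S, F (R <-> Q)):
                    × closes — contains both S and ~S.
                  branch 1.2.1.2.2 (add F ~S, T (R <-> Q)):
                    T (R <-> Q): β-rule — branch into T R, T Q  //  F R, F Q.
                      branch 1.2.1.2.2.1 (add T R, T Q):
                        ○ open, literals {P=false, Q=true, R=true, S=true}.
                      branch 1.2.1.2.2.2 (add F R, F Q):
                        ○ open, literals {P=false, Q=false, R=false, S=true}.
          branch 1.2.2 (add F ~R):
            F (P & P): β-rule — branch into F P  //  F P.
              branch 1.2.2.1 (add F P):
                ○ open, literals {P=false, R=true, S=true}.
              branch 1.2.2.2 (add F P):
                ○ open, literals {P=false, R=true, S=true}.
  branch 2 (add T S):
    ○ open, literals {S=true}.
2 branches closed, 8 open.
Each open branch fixes some atoms; the unmentioned ones are free. Counting distinct full assignments: branch {Q=false} (P, R, S) contributes 8 new; branch {P=false, Q=true, R=true, S=true} (none free) contributes 1 new; branch {P=false, Q=false, R=false, S=true} (none free) contributes 0 new; branch {P=false, Q=true, R=true, S=true} (none free) contributes 0 new; branch {P=false, Q=false, R=false, S=true} (none free) contributes 0 new; branch {P=false, R=true, S=true} (Q) contributes 0 new; branch {P=false, R=true, S=true} (Q) contributes 0 new; branch {S=true} (P, Q, R) contributes 3 new. Total: 12.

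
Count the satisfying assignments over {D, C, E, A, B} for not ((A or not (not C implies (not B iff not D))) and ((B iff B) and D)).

22

Initial set: {not ((A or not (not C implies (not B iff not D))) and ((B iff B) and D))}.
not ((A or not (not C implies (not B iff not D))) and ((B iff B) and D)): β-rule — branch into not (A or not (not C implies (not B iff not D)))  //  not ((B iff B) and D).
  branch 1 (add not (A or not (not C implies (not B iff not D)))):
    not (A or not (not C implies (not B iff not D))): α-rule — add not A, not not (not C implies (not B iff not D)).
    not not (not C implies (not B iff not D)): β-rule — branch into not not C  //  (not B iff not D).
      branch 1.1 (add not not C):
        ○ open, literals {A=F, C=T}.
      branch 1.2 (add (not B iff not D)):
        (not B iff not D): β-rule — branch into not B, not D  //  not not B, not not D.
          branch 1.2.1 (add not B, not D):
            ○ open, literals {A=F, B=F, D=F}.
          branch 1.2.2 (add not not B, not not D):
            ○ open, literals {A=F, B=T, D=T}.
  branch 2 (add not ((B iff B) and D)):
    not ((B iff B) and D): β-rule — branch into not (B iff B)  //  not D.
      branch 2.1 (add not (B iff B)):
        not (B iff B): β-rule — branch into B, not B  //  not B, B.
          branch 2.1.1 (add B, not B):
            × closes — contains both B and not B.
          branch 2.1.2 (add not B, B):
            × closes — contains both B and not B.
      branch 2.2 (add not D):
        ○ open, literals {D=F}.
2 branches closed, 4 open.
Each open branch fixes some atoms; the unmentioned ones are free. Counting distinct full assignments: branch {A=F, C=T} (D, E, B) contributes 8 new; branch {A=F, B=F, D=F} (C, E) contributes 2 new; branch {A=F, B=T, D=T} (C, E) contributes 2 new; branch {D=F} (C, E, A, B) contributes 10 new. Total: 22.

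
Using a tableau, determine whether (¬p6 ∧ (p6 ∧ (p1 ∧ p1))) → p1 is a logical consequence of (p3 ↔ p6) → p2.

Initial set: {T ((p3 ↔ p6) → p2); F ((¬p6 ∧ (p6 ∧ (p1 ∧ p1))) → p1)}.
F ((¬p6 ∧ (p6 ∧ (p1 ∧ p1))) → p1): α-rule — add T (¬p6 ∧ (p6 ∧ (p1 ∧ p1))), F p1.
T (¬p6 ∧ (p6 ∧ (p1 ∧ p1))): α-rule — add T ¬p6, T (p6 ∧ (p1 ∧ p1)).
T (p6 ∧ (p1 ∧ p1)): α-rule — add T p6, T (p1 ∧ p1).
× closes — contains both p6 and ¬p6.
All 1 branch closes.
Every branch closed, so the premises entail the conclusion.

Yes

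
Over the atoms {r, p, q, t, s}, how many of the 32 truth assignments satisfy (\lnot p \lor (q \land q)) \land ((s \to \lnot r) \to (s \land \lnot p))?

Initial set: {((\lnot p \lor (q \land q)) \land ((s \to \lnot r) \to (s \land \lnot p)))}.
((\lnot p \lor (q \land q)) \land ((s \to \lnot r) \to (s \land \lnot p))): α-rule — add (\lnot p \lor (q \land q)), ((s \to \lnot r) \to (s \land \lnot p)).
(\lnot p \lor (q \land q)): β-rule — branch into \lnot p  //  (q \land q).
  branch 1 (add \lnot p):
    ((s \to \lnot r) \to (s \land \lnot p)): β-rule — branch into \lnot (s \to \lnot r)  //  (s \land \lnot p).
      branch 1.1 (add \lnot (s \to \lnot r)):
        \lnot (s \to \lnot r): α-rule — add s, \lnot \lnot r.
        ○ open, literals {p=F, r=T, s=T}.
      branch 1.2 (add (s \land \lnot p)):
        (s \land \lnot p): α-rule — add s, \lnot p.
        ○ open, literals {p=F, s=T}.
  branch 2 (add (q \land q)):
    (q \land q): α-rule — add q, q.
    ((s \to \lnot r) \to (s \land \lnot p)): β-rule — branch into \lnot (s \to \lnot r)  //  (s \land \lnot p).
      branch 2.1 (add \lnot (s \to \lnot r)):
        \lnot (s \to \lnot r): α-rule — add s, \lnot \lnot r.
        ○ open, literals {q=T, r=T, s=T}.
      branch 2.2 (add (s \land \lnot p)):
        (s \land \lnot p): α-rule — add s, \lnot p.
        ○ open, literals {p=F, q=T, s=T}.
0 branches closed, 4 open.
Each open branch fixes some atoms; the unmentioned ones are free. Counting distinct full assignments: branch {p=F, r=T, s=T} (q, t) contributes 4 new; branch {p=F, s=T} (r, q, t) contributes 4 new; branch {q=T, r=T, s=T} (p, t) contributes 2 new; branch {p=F, q=T, s=T} (r, t) contributes 0 new. Total: 10.

10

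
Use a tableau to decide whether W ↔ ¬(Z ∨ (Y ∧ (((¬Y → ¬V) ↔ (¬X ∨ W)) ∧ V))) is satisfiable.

Initial set: {(W ↔ ¬(Z ∨ (Y ∧ (((¬Y → ¬V) ↔ (¬X ∨ W)) ∧ V))))}.
(W ↔ ¬(Z ∨ (Y ∧ (((¬Y → ¬V) ↔ (¬X ∨ W)) ∧ V)))): β-rule — branch into W, ¬(Z ∨ (Y ∧ (((¬Y → ¬V) ↔ (¬X ∨ W)) ∧ V)))  //  ¬W, ¬¬(Z ∨ (Y ∧ (((¬Y → ¬V) ↔ (¬X ∨ W)) ∧ V))).
  branch 1 (add W, ¬(Z ∨ (Y ∧ (((¬Y → ¬V) ↔ (¬X ∨ W)) ∧ V)))):
    ¬(Z ∨ (Y ∧ (((¬Y → ¬V) ↔ (¬X ∨ W)) ∧ V))): α-rule — add ¬Z, ¬(Y ∧ (((¬Y → ¬V) ↔ (¬X ∨ W)) ∧ V)).
    ¬(Y ∧ (((¬Y → ¬V) ↔ (¬X ∨ W)) ∧ V)): β-rule — branch into ¬Y  //  ¬(((¬Y → ¬V) ↔ (¬X ∨ W)) ∧ V).
      branch 1.1 (add ¬Y):
        ○ open, literals {W=T, Y=F, Z=F}.
      branch 1.2 (add ¬(((¬Y → ¬V) ↔ (¬X ∨ W)) ∧ V)):
        ¬(((¬Y → ¬V) ↔ (¬X ∨ W)) ∧ V): β-rule — branch into ¬((¬Y → ¬V) ↔ (¬X ∨ W))  //  ¬V.
          branch 1.2.1 (add ¬((¬Y → ¬V) ↔ (¬X ∨ W))):
            ¬((¬Y → ¬V) ↔ (¬X ∨ W)): β-rule — branch into (¬Y → ¬V), ¬(¬X ∨ W)  //  ¬(¬Y → ¬V), (¬X ∨ W).
              branch 1.2.1.1 (add (¬Y → ¬V), ¬(¬X ∨ W)):
                ¬(¬X ∨ W): α-rule — add ¬¬X, ¬W.
                × closes — contains both W and ¬W.
              branch 1.2.1.2 (add ¬(¬Y → ¬V), (¬X ∨ W)):
                ¬(¬Y → ¬V): α-rule — add ¬Y, ¬¬V.
                (¬X ∨ W): β-rule — branch into ¬X  //  W.
                  branch 1.2.1.2.1 (add ¬X):
                    ○ open, literals {V=T, W=T, X=F, Y=F, Z=F}.
                  branch 1.2.1.2.2 (add W):
                    ○ open, literals {V=T, W=T, Y=F, Z=F}.
          branch 1.2.2 (add ¬V):
            ○ open, literals {V=F, W=T, Z=F}.
  branch 2 (add ¬W, ¬¬(Z ∨ (Y ∧ (((¬Y → ¬V) ↔ (¬X ∨ W)) ∧ V)))):
    ¬¬(Z ∨ (Y ∧ (((¬Y → ¬V) ↔ (¬X ∨ W)) ∧ V))): β-rule — branch into Z  //  (Y ∧ (((¬Y → ¬V) ↔ (¬X ∨ W)) ∧ V)).
      branch 2.1 (add Z):
        ○ open, literals {W=F, Z=T}.
      branch 2.2 (add (Y ∧ (((¬Y → ¬V) ↔ (¬X ∨ W)) ∧ V))):
        (Y ∧ (((¬Y → ¬V) ↔ (¬X ∨ W)) ∧ V)): α-rule — add Y, (((¬Y → ¬V) ↔ (¬X ∨ W)) ∧ V).
        (((¬Y → ¬V) ↔ (¬X ∨ W)) ∧ V): α-rule — add ((¬Y → ¬V) ↔ (¬X ∨ W)), V.
        ((¬Y → ¬V) ↔ (¬X ∨ W)): β-rule — branch into (¬Y → ¬V), (¬X ∨ W)  //  ¬(¬Y → ¬V), ¬(¬X ∨ W).
          branch 2.2.1 (add (¬Y → ¬V), (¬X ∨ W)):
            (¬Y → ¬V): β-rule — branch into ¬¬Y  //  ¬V.
              branch 2.2.1.1 (add ¬¬Y):
                (¬X ∨ W): β-rule — branch into ¬X  //  W.
                  branch 2.2.1.1.1 (add ¬X):
                    ○ open, literals {V=T, W=F, X=F, Y=T}.
                  branch 2.2.1.1.2 (add W):
                    × closes — contains both W and ¬W.
              branch 2.2.1.2 (add ¬V):
                × closes — contains both V and ¬V.
          branch 2.2.2 (add ¬(¬Y → ¬V), ¬(¬X ∨ W)):
            ¬(¬Y → ¬V): α-rule — add ¬Y, ¬¬V.
            × closes — contains both Y and ¬Y.
4 branches closed, 6 open.
An open branch gives a satisfying assignment: W=T, Y=F, Z=F.

Satisfiable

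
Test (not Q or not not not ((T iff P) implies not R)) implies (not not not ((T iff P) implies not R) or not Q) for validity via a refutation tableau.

Assume the negation and expand:
Initial set: {not ((not Q or not not not ((T iff P) implies not R)) implies (not not not ((T iff P) implies not R) or not Q))}.
not ((not Q or not not not ((T iff P) implies not R)) implies (not not not ((T iff P) implies not R) or not Q)): α-rule — add (not Q or not not not ((T iff P) implies not R)), not (not not not ((T iff P) implies not R) or not Q).
not (not not not ((T iff P) implies not R) or not Q): α-rule — add not not not not ((T iff P) implies not R), not not Q.
not not not not ((T iff P) implies not R): drop double negation, giving not not ((T iff P) implies not R).
(not Q or not not not ((T iff P) implies not R)): β-rule — branch into not Q  //  not not not ((T iff P) implies not R).
  branch 1 (add not Q):
    × closes — contains both Q and not Q.
  branch 2 (add not not not ((T iff P) implies not R)):
    not not not ((T iff P) implies not R): drop double negation, giving not ((T iff P) implies not R).
    not ((T iff P) implies not R): α-rule — add (T iff P), not not R.
    not not ((T iff P) implies not R): β-rule — branch into not (T iff P)  //  not R.
      branch 2.1 (add not (T iff P)):
        (T iff P): β-rule — branch into T, P  //  not T, not P.
          branch 2.1.1 (add T, P):
            not (T iff P): β-rule — branch into T, not P  //  not T, P.
              branch 2.1.1.1 (add T, not P):
                × closes — contains both P and not P.
              branch 2.1.1.2 (add not T, P):
                × closes — contains both T and not T.
          branch 2.1.2 (add not T, not P):
            not (T iff P): β-rule — branch into T, not P  //  not T, P.
              branch 2.1.2.1 (add T, not P):
                × closes — contains both T and not T.
              branch 2.1.2.2 (add not T, P):
                × closes — contains both P and not P.
      branch 2.2 (add not R):
        × closes — contains both R and not R.
All 6 branches close.
Every branch closed, so the negation is unsatisfiable and the formula is valid.

Valid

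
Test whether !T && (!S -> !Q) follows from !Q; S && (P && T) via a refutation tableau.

Initial set: {T !Q; T (S && (P && T)); F (!T && (!S -> !Q))}.
T (S && (P && T)): α-rule — add T S, T (P && T).
T (P && T): α-rule — add T P, T T.
F (!T && (!S -> !Q)): β-rule — branch into F !T  //  F (!S -> !Q).
  branch 1 (add F !T):
    ○ open, literals {P=true, Q=false, S=true, T=true}.
  branch 2 (add F (!S -> !Q)):
    F (!S -> !Q): α-rule — add T !S, F !Q.
    × closes — contains both S and !S.
1 branch closed, 1 open.
An open branch gives a countermodel: P=true, Q=false, S=true, T=true (unmentioned atoms arbitrary); the premises hold there but the conclusion fails.

No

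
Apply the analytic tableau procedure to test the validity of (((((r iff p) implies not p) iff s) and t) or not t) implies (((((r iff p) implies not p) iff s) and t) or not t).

Assume the negation and expand:
Initial set: {not ((((((r iff p) implies not p) iff s) and t) or not t) implies (((((r iff p) implies not p) iff s) and t) or not t))}.
not ((((((r iff p) implies not p) iff s) and t) or not t) implies (((((r iff p) implies not p) iff s) and t) or not t)): α-rule — add (((((r iff p) implies not p) iff s) and t) or not t), not (((((r iff p) implies not p) iff s) and t) or not t).
not (((((r iff p) implies not p) iff s) and t) or not t): α-rule — add not ((((r iff p) implies not p) iff s) and t), not not t.
(((((r iff p) implies not p) iff s) and t) or not t): β-rule — branch into ((((r iff p) implies not p) iff s) and t)  //  not t.
  branch 1 (add ((((r iff p) implies not p) iff s) and t)):
    ((((r iff p) implies not p) iff s) and t): α-rule — add (((r iff p) implies not p) iff s), t.
    not ((((r iff p) implies not p) iff s) and t): β-rule — branch into not (((r iff p) implies not p) iff s)  //  not t.
      branch 1.1 (add not (((r iff p) implies not p) iff s)):
        (((r iff p) implies not p) iff s): β-rule — branch into ((r iff p) implies not p), s  //  not ((r iff p) implies not p), not s.
          branch 1.1.1 (add ((r iff p) implies not p), s):
            not (((r iff p) implies not p) iff s): β-rule — branch into ((r iff p) implies not p), not s  //  not ((r iff p) implies not p), s.
              branch 1.1.1.1 (add ((r iff p) implies not p), not s):
                × closes — contains both s and not s.
              branch 1.1.1.2 (add not ((r iff p) implies not p), s):
                not ((r iff p) implies not p): α-rule — add (r iff p), not not p.
                ((r iff p) implies not p): β-rule — branch into not (r iff p)  //  not p.
                  branch 1.1.1.2.1 (add not (r iff p)):
                    (r iff p): β-rule — branch into r, p  //  not r, not p.
                      branch 1.1.1.2.1.1 (add r, p):
                        not (r iff p): β-rule — branch into r, not p  //  not r, p.
                          branch 1.1.1.2.1.1.1 (add r, not p):
                            × closes — contains both p and not p.
                          branch 1.1.1.2.1.1.2 (add not r, p):
                            × closes — contains both r and not r.
                      branch 1.1.1.2.1.2 (add not r, not p):
                        × closes — contains both p and not p.
                  branch 1.1.1.2.2 (add not p):
                    × closes — contains both p and not p.
          branch 1.1.2 (add not ((r iff p) implies not p), not s):
            not ((r iff p) implies not p): α-rule — add (r iff p), not not p.
            not (((r iff p) implies not p) iff s): β-rule — branch into ((r iff p) implies not p), not s  //  not ((r iff p) implies not p), s.
              branch 1.1.2.1 (add ((r iff p) implies not p), not s):
                (r iff p): β-rule — branch into r, p  //  not r, not p.
                  branch 1.1.2.1.1 (add r, p):
                    ((r iff p) implies not p): β-rule — branch into not (r iff p)  //  not p.
                      branch 1.1.2.1.1.1 (add not (r iff p)):
                        not (r iff p): β-rule — branch into r, not p  //  not r, p.
                          branch 1.1.2.1.1.1.1 (add r, not p):
                            × closes — contains both p and not p.
                          branch 1.1.2.1.1.1.2 (add not r, p):
                            × closes — contains both r and not r.
                      branch 1.1.2.1.1.2 (add not p):
                        × closes — contains both p and not p.
                  branch 1.1.2.1.2 (add not r, not p):
                    × closes — contains both p and not p.
              branch 1.1.2.2 (add not ((r iff p) implies not p), s):
                × closes — contains both s and not s.
      branch 1.2 (add not t):
        × closes — contains both t and not t.
  branch 2 (add not t):
    × closes — contains both t and not t.
All 12 branches close.
Every branch closed, so the negation is unsatisfiable and the formula is valid.

Valid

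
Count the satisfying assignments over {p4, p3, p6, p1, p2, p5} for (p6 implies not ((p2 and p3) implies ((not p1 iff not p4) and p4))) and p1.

Initial set: {((p6 implies not ((p2 and p3) implies ((not p1 iff not p4) and p4))) and p1)}.
((p6 implies not ((p2 and p3) implies ((not p1 iff not p4) and p4))) and p1): α-rule — add (p6 implies not ((p2 and p3) implies ((not p1 iff not p4) and p4))), p1.
(p6 implies not ((p2 and p3) implies ((not p1 iff not p4) and p4))): β-rule — branch into not p6  //  not ((p2 and p3) implies ((not p1 iff not p4) and p4)).
  branch 1 (add not p6):
    ○ open, literals {p1=T, p6=F}.
  branch 2 (add not ((p2 and p3) implies ((not p1 iff not p4) and p4))):
    not ((p2 and p3) implies ((not p1 iff not p4) and p4)): α-rule — add (p2 and p3), not ((not p1 iff not p4) and p4).
    (p2 and p3): α-rule — add p2, p3.
    not ((not p1 iff not p4) and p4): β-rule — branch into not (not p1 iff not p4)  //  not p4.
      branch 2.1 (add not (not p1 iff not p4)):
        not (not p1 iff not p4): β-rule — branch into not p1, not not p4  //  not not p1, not p4.
          branch 2.1.1 (add not p1, not not p4):
            × closes — contains both p1 and not p1.
          branch 2.1.2 (add not not p1, not p4):
            ○ open, literals {p1=T, p2=T, p3=T, p4=F}.
      branch 2.2 (add not p4):
        ○ open, literals {p1=T, p2=T, p3=T, p4=F}.
1 branch closed, 3 open.
Each open branch fixes some atoms; the unmentioned ones are free. Counting distinct full assignments: branch {p1=T, p6=F} (p4, p3, p2, p5) contributes 16 new; branch {p1=T, p2=T, p3=T, p4=F} (p6, p5) contributes 2 new; branch {p1=T, p2=T, p3=T, p4=F} (p6, p5) contributes 0 new. Total: 18.

18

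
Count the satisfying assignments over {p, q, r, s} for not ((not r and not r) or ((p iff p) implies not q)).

Initial set: {T not ((not r and not r) or ((p iff p) implies not q))}.
T not ((not r and not r) or ((p iff p) implies not q)): α-rule — add F (not r and not r), F ((p iff p) implies not q).
F ((p iff p) implies not q): α-rule — add T (p iff p), F not q.
F (not r and not r): β-rule — branch into F not r  //  F not r.
  branch 1 (add F not r):
    T (p iff p): β-rule — branch into T p, T p  //  F p, F p.
      branch 1.1 (add T p, T p):
        ○ open, literals {p=1, q=1, r=1}.
      branch 1.2 (add F p, F p):
        ○ open, literals {p=0, q=1, r=1}.
  branch 2 (add F not r):
    T (p iff p): β-rule — branch into T p, T p  //  F p, F p.
      branch 2.1 (add T p, T p):
        ○ open, literals {p=1, q=1, r=1}.
      branch 2.2 (add F p, F p):
        ○ open, literals {p=0, q=1, r=1}.
0 branches closed, 4 open.
Each open branch fixes some atoms; the unmentioned ones are free. Counting distinct full assignments: branch {p=1, q=1, r=1} (s) contributes 2 new; branch {p=0, q=1, r=1} (s) contributes 2 new; branch {p=1, q=1, r=1} (s) contributes 0 new; branch {p=0, q=1, r=1} (s) contributes 0 new. Total: 4.

4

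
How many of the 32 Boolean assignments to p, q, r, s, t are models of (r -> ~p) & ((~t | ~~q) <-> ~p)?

Initial set: {((r -> ~p) & ((~t | ~~q) <-> ~p))}.
((r -> ~p) & ((~t | ~~q) <-> ~p)): α-rule — add (r -> ~p), ((~t | ~~q) <-> ~p).
(r -> ~p): β-rule — branch into ~r  //  ~p.
  branch 1 (add ~r):
    ((~t | ~~q) <-> ~p): β-rule — branch into (~t | ~~q), ~p  //  ~(~t | ~~q), ~~p.
      branch 1.1 (add (~t | ~~q), ~p):
        (~t | ~~q): β-rule — branch into ~t  //  ~~q.
          branch 1.1.1 (add ~t):
            ○ open, literals {p=F, r=F, t=F}.
          branch 1.1.2 (add ~~q):
            ~~q: drop double negation, giving q.
            ○ open, literals {p=F, q=T, r=F}.
      branch 1.2 (add ~(~t | ~~q), ~~p):
        ~(~t | ~~q): α-rule — add ~~t, ~~~q.
        ~~~q: drop double negation, giving ~q.
        ○ open, literals {p=T, q=F, r=F, t=T}.
  branch 2 (add ~p):
    ((~t | ~~q) <-> ~p): β-rule — branch into (~t | ~~q), ~p  //  ~(~t | ~~q), ~~p.
      branch 2.1 (add (~t | ~~q), ~p):
        (~t | ~~q): β-rule — branch into ~t  //  ~~q.
          branch 2.1.1 (add ~t):
            ○ open, literals {p=F, t=F}.
          branch 2.1.2 (add ~~q):
            ~~q: drop double negation, giving q.
            ○ open, literals {p=F, q=T}.
      branch 2.2 (add ~(~t | ~~q), ~~p):
        × closes — contains both p and ~p.
1 branch closed, 5 open.
Each open branch fixes some atoms; the unmentioned ones are free. Counting distinct full assignments: branch {p=F, r=F, t=F} (q, s) contributes 4 new; branch {p=F, q=T, r=F} (s, t) contributes 2 new; branch {p=T, q=F, r=F, t=T} (s) contributes 2 new; branch {p=F, t=F} (q, r, s) contributes 4 new; branch {p=F, q=T} (r, s, t) contributes 2 new. Total: 14.

14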